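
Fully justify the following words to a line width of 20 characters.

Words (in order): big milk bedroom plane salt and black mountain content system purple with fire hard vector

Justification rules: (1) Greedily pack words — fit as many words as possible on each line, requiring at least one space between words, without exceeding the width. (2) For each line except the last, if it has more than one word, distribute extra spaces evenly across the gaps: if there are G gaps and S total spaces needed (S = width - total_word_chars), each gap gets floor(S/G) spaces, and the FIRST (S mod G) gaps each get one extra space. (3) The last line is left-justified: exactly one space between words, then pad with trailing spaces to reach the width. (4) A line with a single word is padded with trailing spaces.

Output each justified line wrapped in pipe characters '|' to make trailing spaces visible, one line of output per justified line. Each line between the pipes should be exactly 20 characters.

Answer: |big   milk   bedroom|
|plane salt and black|
|mountain     content|
|system  purple  with|
|fire hard vector    |

Derivation:
Line 1: ['big', 'milk', 'bedroom'] (min_width=16, slack=4)
Line 2: ['plane', 'salt', 'and', 'black'] (min_width=20, slack=0)
Line 3: ['mountain', 'content'] (min_width=16, slack=4)
Line 4: ['system', 'purple', 'with'] (min_width=18, slack=2)
Line 5: ['fire', 'hard', 'vector'] (min_width=16, slack=4)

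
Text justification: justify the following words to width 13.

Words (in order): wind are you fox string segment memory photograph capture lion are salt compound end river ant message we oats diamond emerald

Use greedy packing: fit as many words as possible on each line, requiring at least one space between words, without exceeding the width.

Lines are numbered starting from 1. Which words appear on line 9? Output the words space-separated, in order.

Answer: river ant

Derivation:
Line 1: ['wind', 'are', 'you'] (min_width=12, slack=1)
Line 2: ['fox', 'string'] (min_width=10, slack=3)
Line 3: ['segment'] (min_width=7, slack=6)
Line 4: ['memory'] (min_width=6, slack=7)
Line 5: ['photograph'] (min_width=10, slack=3)
Line 6: ['capture', 'lion'] (min_width=12, slack=1)
Line 7: ['are', 'salt'] (min_width=8, slack=5)
Line 8: ['compound', 'end'] (min_width=12, slack=1)
Line 9: ['river', 'ant'] (min_width=9, slack=4)
Line 10: ['message', 'we'] (min_width=10, slack=3)
Line 11: ['oats', 'diamond'] (min_width=12, slack=1)
Line 12: ['emerald'] (min_width=7, slack=6)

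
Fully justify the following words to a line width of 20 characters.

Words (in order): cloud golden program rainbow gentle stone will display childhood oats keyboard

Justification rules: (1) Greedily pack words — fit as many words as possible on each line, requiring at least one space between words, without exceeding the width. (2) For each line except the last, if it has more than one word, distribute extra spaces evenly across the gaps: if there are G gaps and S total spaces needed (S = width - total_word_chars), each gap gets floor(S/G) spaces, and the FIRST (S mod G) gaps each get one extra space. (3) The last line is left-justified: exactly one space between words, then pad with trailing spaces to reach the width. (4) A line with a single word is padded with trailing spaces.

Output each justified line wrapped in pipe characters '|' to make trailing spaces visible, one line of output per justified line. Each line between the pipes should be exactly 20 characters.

Answer: |cloud golden program|
|rainbow gentle stone|
|will         display|
|childhood       oats|
|keyboard            |

Derivation:
Line 1: ['cloud', 'golden', 'program'] (min_width=20, slack=0)
Line 2: ['rainbow', 'gentle', 'stone'] (min_width=20, slack=0)
Line 3: ['will', 'display'] (min_width=12, slack=8)
Line 4: ['childhood', 'oats'] (min_width=14, slack=6)
Line 5: ['keyboard'] (min_width=8, slack=12)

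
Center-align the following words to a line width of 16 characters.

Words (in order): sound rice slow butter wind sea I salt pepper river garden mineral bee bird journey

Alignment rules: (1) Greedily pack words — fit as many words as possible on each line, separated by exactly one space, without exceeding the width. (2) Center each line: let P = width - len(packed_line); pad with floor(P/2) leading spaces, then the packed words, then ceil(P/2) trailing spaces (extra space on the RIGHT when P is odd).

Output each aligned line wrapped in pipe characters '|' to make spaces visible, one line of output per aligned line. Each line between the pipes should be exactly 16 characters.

Line 1: ['sound', 'rice', 'slow'] (min_width=15, slack=1)
Line 2: ['butter', 'wind', 'sea'] (min_width=15, slack=1)
Line 3: ['I', 'salt', 'pepper'] (min_width=13, slack=3)
Line 4: ['river', 'garden'] (min_width=12, slack=4)
Line 5: ['mineral', 'bee', 'bird'] (min_width=16, slack=0)
Line 6: ['journey'] (min_width=7, slack=9)

Answer: |sound rice slow |
|butter wind sea |
| I salt pepper  |
|  river garden  |
|mineral bee bird|
|    journey     |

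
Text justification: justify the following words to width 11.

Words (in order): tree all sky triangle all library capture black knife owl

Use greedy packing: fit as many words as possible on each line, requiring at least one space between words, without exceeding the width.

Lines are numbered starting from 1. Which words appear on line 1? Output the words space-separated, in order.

Line 1: ['tree', 'all'] (min_width=8, slack=3)
Line 2: ['sky'] (min_width=3, slack=8)
Line 3: ['triangle'] (min_width=8, slack=3)
Line 4: ['all', 'library'] (min_width=11, slack=0)
Line 5: ['capture'] (min_width=7, slack=4)
Line 6: ['black', 'knife'] (min_width=11, slack=0)
Line 7: ['owl'] (min_width=3, slack=8)

Answer: tree all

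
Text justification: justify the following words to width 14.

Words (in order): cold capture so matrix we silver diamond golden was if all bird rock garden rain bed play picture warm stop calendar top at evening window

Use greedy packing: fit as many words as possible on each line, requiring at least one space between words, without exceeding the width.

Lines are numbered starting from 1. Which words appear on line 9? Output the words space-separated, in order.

Answer: stop calendar

Derivation:
Line 1: ['cold', 'capture'] (min_width=12, slack=2)
Line 2: ['so', 'matrix', 'we'] (min_width=12, slack=2)
Line 3: ['silver', 'diamond'] (min_width=14, slack=0)
Line 4: ['golden', 'was', 'if'] (min_width=13, slack=1)
Line 5: ['all', 'bird', 'rock'] (min_width=13, slack=1)
Line 6: ['garden', 'rain'] (min_width=11, slack=3)
Line 7: ['bed', 'play'] (min_width=8, slack=6)
Line 8: ['picture', 'warm'] (min_width=12, slack=2)
Line 9: ['stop', 'calendar'] (min_width=13, slack=1)
Line 10: ['top', 'at', 'evening'] (min_width=14, slack=0)
Line 11: ['window'] (min_width=6, slack=8)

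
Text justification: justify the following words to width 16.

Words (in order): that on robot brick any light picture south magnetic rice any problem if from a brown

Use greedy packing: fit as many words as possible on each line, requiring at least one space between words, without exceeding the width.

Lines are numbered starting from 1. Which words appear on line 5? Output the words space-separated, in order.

Answer: any problem if

Derivation:
Line 1: ['that', 'on', 'robot'] (min_width=13, slack=3)
Line 2: ['brick', 'any', 'light'] (min_width=15, slack=1)
Line 3: ['picture', 'south'] (min_width=13, slack=3)
Line 4: ['magnetic', 'rice'] (min_width=13, slack=3)
Line 5: ['any', 'problem', 'if'] (min_width=14, slack=2)
Line 6: ['from', 'a', 'brown'] (min_width=12, slack=4)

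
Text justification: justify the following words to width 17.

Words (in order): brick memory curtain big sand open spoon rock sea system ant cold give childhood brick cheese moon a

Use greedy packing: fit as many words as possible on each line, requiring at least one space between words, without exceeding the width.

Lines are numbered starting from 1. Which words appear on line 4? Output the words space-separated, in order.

Line 1: ['brick', 'memory'] (min_width=12, slack=5)
Line 2: ['curtain', 'big', 'sand'] (min_width=16, slack=1)
Line 3: ['open', 'spoon', 'rock'] (min_width=15, slack=2)
Line 4: ['sea', 'system', 'ant'] (min_width=14, slack=3)
Line 5: ['cold', 'give'] (min_width=9, slack=8)
Line 6: ['childhood', 'brick'] (min_width=15, slack=2)
Line 7: ['cheese', 'moon', 'a'] (min_width=13, slack=4)

Answer: sea system ant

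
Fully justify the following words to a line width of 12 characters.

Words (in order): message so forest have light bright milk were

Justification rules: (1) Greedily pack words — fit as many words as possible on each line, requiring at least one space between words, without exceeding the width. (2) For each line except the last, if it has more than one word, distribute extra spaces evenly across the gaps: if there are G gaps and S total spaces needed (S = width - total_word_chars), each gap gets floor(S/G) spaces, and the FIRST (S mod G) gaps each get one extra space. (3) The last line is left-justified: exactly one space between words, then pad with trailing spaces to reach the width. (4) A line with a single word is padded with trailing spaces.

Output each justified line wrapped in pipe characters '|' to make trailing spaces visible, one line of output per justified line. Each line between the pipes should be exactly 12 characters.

Line 1: ['message', 'so'] (min_width=10, slack=2)
Line 2: ['forest', 'have'] (min_width=11, slack=1)
Line 3: ['light', 'bright'] (min_width=12, slack=0)
Line 4: ['milk', 'were'] (min_width=9, slack=3)

Answer: |message   so|
|forest  have|
|light bright|
|milk were   |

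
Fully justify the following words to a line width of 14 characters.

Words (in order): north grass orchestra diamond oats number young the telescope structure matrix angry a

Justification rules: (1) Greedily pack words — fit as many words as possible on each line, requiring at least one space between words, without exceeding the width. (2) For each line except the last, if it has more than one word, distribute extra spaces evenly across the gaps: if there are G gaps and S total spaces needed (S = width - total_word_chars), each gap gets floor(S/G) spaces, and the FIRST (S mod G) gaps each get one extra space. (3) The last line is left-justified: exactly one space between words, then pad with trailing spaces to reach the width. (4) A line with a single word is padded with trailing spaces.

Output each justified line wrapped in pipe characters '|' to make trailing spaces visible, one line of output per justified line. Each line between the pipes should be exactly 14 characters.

Answer: |north    grass|
|orchestra     |
|diamond   oats|
|number   young|
|the  telescope|
|structure     |
|matrix angry a|

Derivation:
Line 1: ['north', 'grass'] (min_width=11, slack=3)
Line 2: ['orchestra'] (min_width=9, slack=5)
Line 3: ['diamond', 'oats'] (min_width=12, slack=2)
Line 4: ['number', 'young'] (min_width=12, slack=2)
Line 5: ['the', 'telescope'] (min_width=13, slack=1)
Line 6: ['structure'] (min_width=9, slack=5)
Line 7: ['matrix', 'angry', 'a'] (min_width=14, slack=0)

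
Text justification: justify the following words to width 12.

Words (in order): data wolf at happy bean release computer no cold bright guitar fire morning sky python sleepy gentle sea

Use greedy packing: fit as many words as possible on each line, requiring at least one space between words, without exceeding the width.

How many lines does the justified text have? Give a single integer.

Line 1: ['data', 'wolf', 'at'] (min_width=12, slack=0)
Line 2: ['happy', 'bean'] (min_width=10, slack=2)
Line 3: ['release'] (min_width=7, slack=5)
Line 4: ['computer', 'no'] (min_width=11, slack=1)
Line 5: ['cold', 'bright'] (min_width=11, slack=1)
Line 6: ['guitar', 'fire'] (min_width=11, slack=1)
Line 7: ['morning', 'sky'] (min_width=11, slack=1)
Line 8: ['python'] (min_width=6, slack=6)
Line 9: ['sleepy'] (min_width=6, slack=6)
Line 10: ['gentle', 'sea'] (min_width=10, slack=2)
Total lines: 10

Answer: 10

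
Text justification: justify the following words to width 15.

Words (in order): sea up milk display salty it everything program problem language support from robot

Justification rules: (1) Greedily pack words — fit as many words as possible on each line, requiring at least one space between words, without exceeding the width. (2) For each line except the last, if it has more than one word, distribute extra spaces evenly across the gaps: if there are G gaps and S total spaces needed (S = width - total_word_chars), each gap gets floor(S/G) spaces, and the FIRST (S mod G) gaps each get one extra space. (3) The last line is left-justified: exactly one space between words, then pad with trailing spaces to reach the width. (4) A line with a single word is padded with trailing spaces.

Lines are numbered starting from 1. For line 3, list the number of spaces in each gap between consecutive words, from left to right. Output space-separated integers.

Answer: 3

Derivation:
Line 1: ['sea', 'up', 'milk'] (min_width=11, slack=4)
Line 2: ['display', 'salty'] (min_width=13, slack=2)
Line 3: ['it', 'everything'] (min_width=13, slack=2)
Line 4: ['program', 'problem'] (min_width=15, slack=0)
Line 5: ['language'] (min_width=8, slack=7)
Line 6: ['support', 'from'] (min_width=12, slack=3)
Line 7: ['robot'] (min_width=5, slack=10)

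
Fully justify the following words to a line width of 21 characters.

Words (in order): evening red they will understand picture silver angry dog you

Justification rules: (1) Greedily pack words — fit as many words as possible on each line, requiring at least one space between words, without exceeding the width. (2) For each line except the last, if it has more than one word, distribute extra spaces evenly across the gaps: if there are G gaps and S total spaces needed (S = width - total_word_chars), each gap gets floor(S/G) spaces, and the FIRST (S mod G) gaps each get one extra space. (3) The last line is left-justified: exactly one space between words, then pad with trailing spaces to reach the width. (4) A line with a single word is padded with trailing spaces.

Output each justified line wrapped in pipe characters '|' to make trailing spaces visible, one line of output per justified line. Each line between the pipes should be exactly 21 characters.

Line 1: ['evening', 'red', 'they', 'will'] (min_width=21, slack=0)
Line 2: ['understand', 'picture'] (min_width=18, slack=3)
Line 3: ['silver', 'angry', 'dog', 'you'] (min_width=20, slack=1)

Answer: |evening red they will|
|understand    picture|
|silver angry dog you |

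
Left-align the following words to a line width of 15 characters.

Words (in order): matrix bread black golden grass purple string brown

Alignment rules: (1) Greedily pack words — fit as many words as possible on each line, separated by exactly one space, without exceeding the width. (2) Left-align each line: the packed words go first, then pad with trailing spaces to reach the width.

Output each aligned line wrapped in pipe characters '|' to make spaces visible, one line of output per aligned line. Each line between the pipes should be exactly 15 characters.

Line 1: ['matrix', 'bread'] (min_width=12, slack=3)
Line 2: ['black', 'golden'] (min_width=12, slack=3)
Line 3: ['grass', 'purple'] (min_width=12, slack=3)
Line 4: ['string', 'brown'] (min_width=12, slack=3)

Answer: |matrix bread   |
|black golden   |
|grass purple   |
|string brown   |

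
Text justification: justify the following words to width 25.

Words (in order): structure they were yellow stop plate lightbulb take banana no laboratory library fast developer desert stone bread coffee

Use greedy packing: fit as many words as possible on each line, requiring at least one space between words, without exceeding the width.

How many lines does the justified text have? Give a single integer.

Line 1: ['structure', 'they', 'were'] (min_width=19, slack=6)
Line 2: ['yellow', 'stop', 'plate'] (min_width=17, slack=8)
Line 3: ['lightbulb', 'take', 'banana', 'no'] (min_width=24, slack=1)
Line 4: ['laboratory', 'library', 'fast'] (min_width=23, slack=2)
Line 5: ['developer', 'desert', 'stone'] (min_width=22, slack=3)
Line 6: ['bread', 'coffee'] (min_width=12, slack=13)
Total lines: 6

Answer: 6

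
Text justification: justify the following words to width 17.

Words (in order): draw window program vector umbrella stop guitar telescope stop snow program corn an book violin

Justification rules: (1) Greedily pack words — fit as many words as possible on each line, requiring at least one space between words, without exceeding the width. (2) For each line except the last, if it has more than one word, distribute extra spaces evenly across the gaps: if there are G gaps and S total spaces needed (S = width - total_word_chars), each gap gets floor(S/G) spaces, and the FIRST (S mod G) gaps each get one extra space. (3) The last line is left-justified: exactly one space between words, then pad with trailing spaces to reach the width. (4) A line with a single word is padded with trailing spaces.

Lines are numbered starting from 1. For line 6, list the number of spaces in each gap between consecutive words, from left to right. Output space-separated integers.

Line 1: ['draw', 'window'] (min_width=11, slack=6)
Line 2: ['program', 'vector'] (min_width=14, slack=3)
Line 3: ['umbrella', 'stop'] (min_width=13, slack=4)
Line 4: ['guitar', 'telescope'] (min_width=16, slack=1)
Line 5: ['stop', 'snow', 'program'] (min_width=17, slack=0)
Line 6: ['corn', 'an', 'book'] (min_width=12, slack=5)
Line 7: ['violin'] (min_width=6, slack=11)

Answer: 4 3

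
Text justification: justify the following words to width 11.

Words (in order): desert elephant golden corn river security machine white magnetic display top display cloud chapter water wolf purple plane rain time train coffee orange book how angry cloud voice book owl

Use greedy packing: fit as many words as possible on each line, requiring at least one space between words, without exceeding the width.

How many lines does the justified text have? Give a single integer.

Line 1: ['desert'] (min_width=6, slack=5)
Line 2: ['elephant'] (min_width=8, slack=3)
Line 3: ['golden', 'corn'] (min_width=11, slack=0)
Line 4: ['river'] (min_width=5, slack=6)
Line 5: ['security'] (min_width=8, slack=3)
Line 6: ['machine'] (min_width=7, slack=4)
Line 7: ['white'] (min_width=5, slack=6)
Line 8: ['magnetic'] (min_width=8, slack=3)
Line 9: ['display', 'top'] (min_width=11, slack=0)
Line 10: ['display'] (min_width=7, slack=4)
Line 11: ['cloud'] (min_width=5, slack=6)
Line 12: ['chapter'] (min_width=7, slack=4)
Line 13: ['water', 'wolf'] (min_width=10, slack=1)
Line 14: ['purple'] (min_width=6, slack=5)
Line 15: ['plane', 'rain'] (min_width=10, slack=1)
Line 16: ['time', 'train'] (min_width=10, slack=1)
Line 17: ['coffee'] (min_width=6, slack=5)
Line 18: ['orange', 'book'] (min_width=11, slack=0)
Line 19: ['how', 'angry'] (min_width=9, slack=2)
Line 20: ['cloud', 'voice'] (min_width=11, slack=0)
Line 21: ['book', 'owl'] (min_width=8, slack=3)
Total lines: 21

Answer: 21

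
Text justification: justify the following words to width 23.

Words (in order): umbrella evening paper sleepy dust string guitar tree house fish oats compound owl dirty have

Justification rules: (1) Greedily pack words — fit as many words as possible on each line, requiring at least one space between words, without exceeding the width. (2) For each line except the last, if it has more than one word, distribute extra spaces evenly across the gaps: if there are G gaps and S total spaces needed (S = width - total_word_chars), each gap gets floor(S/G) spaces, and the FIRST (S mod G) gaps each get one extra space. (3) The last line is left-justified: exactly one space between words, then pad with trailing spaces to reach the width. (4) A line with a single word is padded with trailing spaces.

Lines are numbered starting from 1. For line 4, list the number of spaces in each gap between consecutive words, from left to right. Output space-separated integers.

Line 1: ['umbrella', 'evening', 'paper'] (min_width=22, slack=1)
Line 2: ['sleepy', 'dust', 'string'] (min_width=18, slack=5)
Line 3: ['guitar', 'tree', 'house', 'fish'] (min_width=22, slack=1)
Line 4: ['oats', 'compound', 'owl', 'dirty'] (min_width=23, slack=0)
Line 5: ['have'] (min_width=4, slack=19)

Answer: 1 1 1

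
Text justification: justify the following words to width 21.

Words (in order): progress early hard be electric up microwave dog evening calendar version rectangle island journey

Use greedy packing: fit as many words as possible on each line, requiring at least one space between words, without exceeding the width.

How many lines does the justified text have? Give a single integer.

Line 1: ['progress', 'early', 'hard'] (min_width=19, slack=2)
Line 2: ['be', 'electric', 'up'] (min_width=14, slack=7)
Line 3: ['microwave', 'dog', 'evening'] (min_width=21, slack=0)
Line 4: ['calendar', 'version'] (min_width=16, slack=5)
Line 5: ['rectangle', 'island'] (min_width=16, slack=5)
Line 6: ['journey'] (min_width=7, slack=14)
Total lines: 6

Answer: 6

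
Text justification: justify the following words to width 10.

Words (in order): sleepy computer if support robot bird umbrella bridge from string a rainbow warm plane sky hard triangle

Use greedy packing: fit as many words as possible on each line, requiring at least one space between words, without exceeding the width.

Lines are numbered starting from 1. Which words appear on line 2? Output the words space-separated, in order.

Line 1: ['sleepy'] (min_width=6, slack=4)
Line 2: ['computer'] (min_width=8, slack=2)
Line 3: ['if', 'support'] (min_width=10, slack=0)
Line 4: ['robot', 'bird'] (min_width=10, slack=0)
Line 5: ['umbrella'] (min_width=8, slack=2)
Line 6: ['bridge'] (min_width=6, slack=4)
Line 7: ['from'] (min_width=4, slack=6)
Line 8: ['string', 'a'] (min_width=8, slack=2)
Line 9: ['rainbow'] (min_width=7, slack=3)
Line 10: ['warm', 'plane'] (min_width=10, slack=0)
Line 11: ['sky', 'hard'] (min_width=8, slack=2)
Line 12: ['triangle'] (min_width=8, slack=2)

Answer: computer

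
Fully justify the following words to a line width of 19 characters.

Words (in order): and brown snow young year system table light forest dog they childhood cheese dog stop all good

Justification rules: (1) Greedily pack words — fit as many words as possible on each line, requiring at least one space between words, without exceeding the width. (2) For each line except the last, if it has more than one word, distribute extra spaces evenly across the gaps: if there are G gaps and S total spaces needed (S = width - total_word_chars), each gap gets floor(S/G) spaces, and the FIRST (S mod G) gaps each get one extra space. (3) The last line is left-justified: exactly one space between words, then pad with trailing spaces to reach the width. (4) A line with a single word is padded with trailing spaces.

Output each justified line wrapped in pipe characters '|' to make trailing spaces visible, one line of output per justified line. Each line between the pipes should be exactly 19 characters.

Line 1: ['and', 'brown', 'snow'] (min_width=14, slack=5)
Line 2: ['young', 'year', 'system'] (min_width=17, slack=2)
Line 3: ['table', 'light', 'forest'] (min_width=18, slack=1)
Line 4: ['dog', 'they', 'childhood'] (min_width=18, slack=1)
Line 5: ['cheese', 'dog', 'stop', 'all'] (min_width=19, slack=0)
Line 6: ['good'] (min_width=4, slack=15)

Answer: |and    brown   snow|
|young  year  system|
|table  light forest|
|dog  they childhood|
|cheese dog stop all|
|good               |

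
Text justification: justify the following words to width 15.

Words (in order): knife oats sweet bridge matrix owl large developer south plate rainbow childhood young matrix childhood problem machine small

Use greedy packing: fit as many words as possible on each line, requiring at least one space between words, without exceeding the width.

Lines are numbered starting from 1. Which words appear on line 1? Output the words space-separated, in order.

Line 1: ['knife', 'oats'] (min_width=10, slack=5)
Line 2: ['sweet', 'bridge'] (min_width=12, slack=3)
Line 3: ['matrix', 'owl'] (min_width=10, slack=5)
Line 4: ['large', 'developer'] (min_width=15, slack=0)
Line 5: ['south', 'plate'] (min_width=11, slack=4)
Line 6: ['rainbow'] (min_width=7, slack=8)
Line 7: ['childhood', 'young'] (min_width=15, slack=0)
Line 8: ['matrix'] (min_width=6, slack=9)
Line 9: ['childhood'] (min_width=9, slack=6)
Line 10: ['problem', 'machine'] (min_width=15, slack=0)
Line 11: ['small'] (min_width=5, slack=10)

Answer: knife oats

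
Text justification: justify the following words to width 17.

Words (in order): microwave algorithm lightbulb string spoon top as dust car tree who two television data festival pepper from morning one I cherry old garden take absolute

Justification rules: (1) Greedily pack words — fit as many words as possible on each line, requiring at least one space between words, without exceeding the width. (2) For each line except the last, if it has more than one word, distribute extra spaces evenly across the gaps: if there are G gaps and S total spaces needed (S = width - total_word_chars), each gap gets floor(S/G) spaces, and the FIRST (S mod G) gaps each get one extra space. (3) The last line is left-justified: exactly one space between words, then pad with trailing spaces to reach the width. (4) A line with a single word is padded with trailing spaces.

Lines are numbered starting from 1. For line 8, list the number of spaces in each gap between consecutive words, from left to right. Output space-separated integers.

Answer: 2 1

Derivation:
Line 1: ['microwave'] (min_width=9, slack=8)
Line 2: ['algorithm'] (min_width=9, slack=8)
Line 3: ['lightbulb', 'string'] (min_width=16, slack=1)
Line 4: ['spoon', 'top', 'as', 'dust'] (min_width=17, slack=0)
Line 5: ['car', 'tree', 'who', 'two'] (min_width=16, slack=1)
Line 6: ['television', 'data'] (min_width=15, slack=2)
Line 7: ['festival', 'pepper'] (min_width=15, slack=2)
Line 8: ['from', 'morning', 'one'] (min_width=16, slack=1)
Line 9: ['I', 'cherry', 'old'] (min_width=12, slack=5)
Line 10: ['garden', 'take'] (min_width=11, slack=6)
Line 11: ['absolute'] (min_width=8, slack=9)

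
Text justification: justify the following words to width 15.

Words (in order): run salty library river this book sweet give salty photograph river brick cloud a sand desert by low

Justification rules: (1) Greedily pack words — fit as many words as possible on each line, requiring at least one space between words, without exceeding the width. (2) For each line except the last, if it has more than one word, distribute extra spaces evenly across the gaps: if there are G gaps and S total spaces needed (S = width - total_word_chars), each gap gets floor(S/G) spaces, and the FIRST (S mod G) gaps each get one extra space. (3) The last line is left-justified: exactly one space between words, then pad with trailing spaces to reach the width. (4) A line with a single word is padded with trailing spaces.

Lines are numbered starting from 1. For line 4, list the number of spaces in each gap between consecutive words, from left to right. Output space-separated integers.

Answer: 6

Derivation:
Line 1: ['run', 'salty'] (min_width=9, slack=6)
Line 2: ['library', 'river'] (min_width=13, slack=2)
Line 3: ['this', 'book', 'sweet'] (min_width=15, slack=0)
Line 4: ['give', 'salty'] (min_width=10, slack=5)
Line 5: ['photograph'] (min_width=10, slack=5)
Line 6: ['river', 'brick'] (min_width=11, slack=4)
Line 7: ['cloud', 'a', 'sand'] (min_width=12, slack=3)
Line 8: ['desert', 'by', 'low'] (min_width=13, slack=2)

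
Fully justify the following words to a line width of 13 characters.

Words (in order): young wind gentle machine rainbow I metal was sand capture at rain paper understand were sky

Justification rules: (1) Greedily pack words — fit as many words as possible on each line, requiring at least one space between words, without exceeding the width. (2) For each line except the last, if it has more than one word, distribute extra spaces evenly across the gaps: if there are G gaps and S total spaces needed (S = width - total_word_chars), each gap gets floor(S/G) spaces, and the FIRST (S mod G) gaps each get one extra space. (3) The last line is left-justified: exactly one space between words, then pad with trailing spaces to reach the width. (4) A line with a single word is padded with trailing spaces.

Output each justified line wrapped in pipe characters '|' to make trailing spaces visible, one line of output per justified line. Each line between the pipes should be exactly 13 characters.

Answer: |young    wind|
|gentle       |
|machine      |
|rainbow     I|
|metal     was|
|sand  capture|
|at rain paper|
|understand   |
|were sky     |

Derivation:
Line 1: ['young', 'wind'] (min_width=10, slack=3)
Line 2: ['gentle'] (min_width=6, slack=7)
Line 3: ['machine'] (min_width=7, slack=6)
Line 4: ['rainbow', 'I'] (min_width=9, slack=4)
Line 5: ['metal', 'was'] (min_width=9, slack=4)
Line 6: ['sand', 'capture'] (min_width=12, slack=1)
Line 7: ['at', 'rain', 'paper'] (min_width=13, slack=0)
Line 8: ['understand'] (min_width=10, slack=3)
Line 9: ['were', 'sky'] (min_width=8, slack=5)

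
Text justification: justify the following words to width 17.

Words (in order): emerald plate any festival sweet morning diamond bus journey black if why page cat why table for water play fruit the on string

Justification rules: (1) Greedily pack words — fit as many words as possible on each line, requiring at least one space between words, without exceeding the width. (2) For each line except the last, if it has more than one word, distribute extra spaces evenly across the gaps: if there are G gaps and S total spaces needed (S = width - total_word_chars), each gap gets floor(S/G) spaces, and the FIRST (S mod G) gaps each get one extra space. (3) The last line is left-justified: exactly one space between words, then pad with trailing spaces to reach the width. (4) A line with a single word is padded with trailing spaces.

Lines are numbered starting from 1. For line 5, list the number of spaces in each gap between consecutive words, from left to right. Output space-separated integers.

Line 1: ['emerald', 'plate', 'any'] (min_width=17, slack=0)
Line 2: ['festival', 'sweet'] (min_width=14, slack=3)
Line 3: ['morning', 'diamond'] (min_width=15, slack=2)
Line 4: ['bus', 'journey', 'black'] (min_width=17, slack=0)
Line 5: ['if', 'why', 'page', 'cat'] (min_width=15, slack=2)
Line 6: ['why', 'table', 'for'] (min_width=13, slack=4)
Line 7: ['water', 'play', 'fruit'] (min_width=16, slack=1)
Line 8: ['the', 'on', 'string'] (min_width=13, slack=4)

Answer: 2 2 1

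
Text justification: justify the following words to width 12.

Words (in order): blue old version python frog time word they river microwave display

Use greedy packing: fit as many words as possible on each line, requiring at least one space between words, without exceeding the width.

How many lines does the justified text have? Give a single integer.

Answer: 7

Derivation:
Line 1: ['blue', 'old'] (min_width=8, slack=4)
Line 2: ['version'] (min_width=7, slack=5)
Line 3: ['python', 'frog'] (min_width=11, slack=1)
Line 4: ['time', 'word'] (min_width=9, slack=3)
Line 5: ['they', 'river'] (min_width=10, slack=2)
Line 6: ['microwave'] (min_width=9, slack=3)
Line 7: ['display'] (min_width=7, slack=5)
Total lines: 7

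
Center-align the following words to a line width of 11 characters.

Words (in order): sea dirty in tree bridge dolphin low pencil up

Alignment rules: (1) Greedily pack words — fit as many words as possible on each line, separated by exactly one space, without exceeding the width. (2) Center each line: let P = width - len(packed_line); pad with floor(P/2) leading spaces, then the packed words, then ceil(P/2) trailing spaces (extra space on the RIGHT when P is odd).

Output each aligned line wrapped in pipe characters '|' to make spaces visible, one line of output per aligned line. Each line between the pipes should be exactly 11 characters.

Answer: | sea dirty |
|  in tree  |
|  bridge   |
|dolphin low|
| pencil up |

Derivation:
Line 1: ['sea', 'dirty'] (min_width=9, slack=2)
Line 2: ['in', 'tree'] (min_width=7, slack=4)
Line 3: ['bridge'] (min_width=6, slack=5)
Line 4: ['dolphin', 'low'] (min_width=11, slack=0)
Line 5: ['pencil', 'up'] (min_width=9, slack=2)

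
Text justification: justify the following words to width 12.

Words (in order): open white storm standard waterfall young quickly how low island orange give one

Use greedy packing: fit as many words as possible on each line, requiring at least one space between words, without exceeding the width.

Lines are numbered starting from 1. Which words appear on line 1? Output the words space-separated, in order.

Line 1: ['open', 'white'] (min_width=10, slack=2)
Line 2: ['storm'] (min_width=5, slack=7)
Line 3: ['standard'] (min_width=8, slack=4)
Line 4: ['waterfall'] (min_width=9, slack=3)
Line 5: ['young'] (min_width=5, slack=7)
Line 6: ['quickly', 'how'] (min_width=11, slack=1)
Line 7: ['low', 'island'] (min_width=10, slack=2)
Line 8: ['orange', 'give'] (min_width=11, slack=1)
Line 9: ['one'] (min_width=3, slack=9)

Answer: open white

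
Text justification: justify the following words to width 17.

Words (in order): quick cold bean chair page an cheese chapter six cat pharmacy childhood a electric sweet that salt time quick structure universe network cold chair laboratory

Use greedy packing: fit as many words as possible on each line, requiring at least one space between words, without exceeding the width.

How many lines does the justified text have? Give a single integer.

Answer: 11

Derivation:
Line 1: ['quick', 'cold', 'bean'] (min_width=15, slack=2)
Line 2: ['chair', 'page', 'an'] (min_width=13, slack=4)
Line 3: ['cheese', 'chapter'] (min_width=14, slack=3)
Line 4: ['six', 'cat', 'pharmacy'] (min_width=16, slack=1)
Line 5: ['childhood', 'a'] (min_width=11, slack=6)
Line 6: ['electric', 'sweet'] (min_width=14, slack=3)
Line 7: ['that', 'salt', 'time'] (min_width=14, slack=3)
Line 8: ['quick', 'structure'] (min_width=15, slack=2)
Line 9: ['universe', 'network'] (min_width=16, slack=1)
Line 10: ['cold', 'chair'] (min_width=10, slack=7)
Line 11: ['laboratory'] (min_width=10, slack=7)
Total lines: 11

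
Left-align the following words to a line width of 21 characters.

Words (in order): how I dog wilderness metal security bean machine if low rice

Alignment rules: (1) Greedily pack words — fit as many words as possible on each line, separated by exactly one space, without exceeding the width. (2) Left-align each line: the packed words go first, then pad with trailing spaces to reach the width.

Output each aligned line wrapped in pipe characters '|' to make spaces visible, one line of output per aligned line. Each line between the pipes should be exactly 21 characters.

Answer: |how I dog wilderness |
|metal security bean  |
|machine if low rice  |

Derivation:
Line 1: ['how', 'I', 'dog', 'wilderness'] (min_width=20, slack=1)
Line 2: ['metal', 'security', 'bean'] (min_width=19, slack=2)
Line 3: ['machine', 'if', 'low', 'rice'] (min_width=19, slack=2)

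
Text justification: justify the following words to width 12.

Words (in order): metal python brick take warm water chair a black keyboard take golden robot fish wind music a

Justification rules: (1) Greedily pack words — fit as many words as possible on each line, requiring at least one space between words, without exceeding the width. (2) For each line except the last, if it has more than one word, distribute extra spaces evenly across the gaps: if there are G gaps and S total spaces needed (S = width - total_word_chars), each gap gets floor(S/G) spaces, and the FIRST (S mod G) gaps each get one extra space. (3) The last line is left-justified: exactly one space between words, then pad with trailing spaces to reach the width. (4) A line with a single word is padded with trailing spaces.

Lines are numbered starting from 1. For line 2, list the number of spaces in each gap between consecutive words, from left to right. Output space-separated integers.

Line 1: ['metal', 'python'] (min_width=12, slack=0)
Line 2: ['brick', 'take'] (min_width=10, slack=2)
Line 3: ['warm', 'water'] (min_width=10, slack=2)
Line 4: ['chair', 'a'] (min_width=7, slack=5)
Line 5: ['black'] (min_width=5, slack=7)
Line 6: ['keyboard'] (min_width=8, slack=4)
Line 7: ['take', 'golden'] (min_width=11, slack=1)
Line 8: ['robot', 'fish'] (min_width=10, slack=2)
Line 9: ['wind', 'music', 'a'] (min_width=12, slack=0)

Answer: 3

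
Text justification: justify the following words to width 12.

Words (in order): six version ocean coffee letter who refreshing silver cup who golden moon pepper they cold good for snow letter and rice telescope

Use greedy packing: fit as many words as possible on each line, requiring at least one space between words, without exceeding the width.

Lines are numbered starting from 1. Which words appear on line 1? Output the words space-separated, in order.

Line 1: ['six', 'version'] (min_width=11, slack=1)
Line 2: ['ocean', 'coffee'] (min_width=12, slack=0)
Line 3: ['letter', 'who'] (min_width=10, slack=2)
Line 4: ['refreshing'] (min_width=10, slack=2)
Line 5: ['silver', 'cup'] (min_width=10, slack=2)
Line 6: ['who', 'golden'] (min_width=10, slack=2)
Line 7: ['moon', 'pepper'] (min_width=11, slack=1)
Line 8: ['they', 'cold'] (min_width=9, slack=3)
Line 9: ['good', 'for'] (min_width=8, slack=4)
Line 10: ['snow', 'letter'] (min_width=11, slack=1)
Line 11: ['and', 'rice'] (min_width=8, slack=4)
Line 12: ['telescope'] (min_width=9, slack=3)

Answer: six version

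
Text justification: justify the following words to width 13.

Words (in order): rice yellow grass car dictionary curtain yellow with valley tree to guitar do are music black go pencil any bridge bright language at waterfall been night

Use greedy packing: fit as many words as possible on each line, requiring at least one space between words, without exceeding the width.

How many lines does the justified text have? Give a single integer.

Answer: 14

Derivation:
Line 1: ['rice', 'yellow'] (min_width=11, slack=2)
Line 2: ['grass', 'car'] (min_width=9, slack=4)
Line 3: ['dictionary'] (min_width=10, slack=3)
Line 4: ['curtain'] (min_width=7, slack=6)
Line 5: ['yellow', 'with'] (min_width=11, slack=2)
Line 6: ['valley', 'tree'] (min_width=11, slack=2)
Line 7: ['to', 'guitar', 'do'] (min_width=12, slack=1)
Line 8: ['are', 'music'] (min_width=9, slack=4)
Line 9: ['black', 'go'] (min_width=8, slack=5)
Line 10: ['pencil', 'any'] (min_width=10, slack=3)
Line 11: ['bridge', 'bright'] (min_width=13, slack=0)
Line 12: ['language', 'at'] (min_width=11, slack=2)
Line 13: ['waterfall'] (min_width=9, slack=4)
Line 14: ['been', 'night'] (min_width=10, slack=3)
Total lines: 14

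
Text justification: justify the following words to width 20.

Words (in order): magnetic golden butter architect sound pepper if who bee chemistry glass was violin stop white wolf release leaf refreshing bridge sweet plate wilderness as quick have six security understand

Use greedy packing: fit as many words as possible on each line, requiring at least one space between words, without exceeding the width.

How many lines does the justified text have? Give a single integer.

Answer: 11

Derivation:
Line 1: ['magnetic', 'golden'] (min_width=15, slack=5)
Line 2: ['butter', 'architect'] (min_width=16, slack=4)
Line 3: ['sound', 'pepper', 'if', 'who'] (min_width=19, slack=1)
Line 4: ['bee', 'chemistry', 'glass'] (min_width=19, slack=1)
Line 5: ['was', 'violin', 'stop'] (min_width=15, slack=5)
Line 6: ['white', 'wolf', 'release'] (min_width=18, slack=2)
Line 7: ['leaf', 'refreshing'] (min_width=15, slack=5)
Line 8: ['bridge', 'sweet', 'plate'] (min_width=18, slack=2)
Line 9: ['wilderness', 'as', 'quick'] (min_width=19, slack=1)
Line 10: ['have', 'six', 'security'] (min_width=17, slack=3)
Line 11: ['understand'] (min_width=10, slack=10)
Total lines: 11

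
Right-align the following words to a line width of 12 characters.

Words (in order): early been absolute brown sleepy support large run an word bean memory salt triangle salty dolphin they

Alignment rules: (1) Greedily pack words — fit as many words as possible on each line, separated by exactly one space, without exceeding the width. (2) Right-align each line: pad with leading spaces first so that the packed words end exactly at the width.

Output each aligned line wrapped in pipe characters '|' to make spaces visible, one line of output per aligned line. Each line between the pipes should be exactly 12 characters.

Line 1: ['early', 'been'] (min_width=10, slack=2)
Line 2: ['absolute'] (min_width=8, slack=4)
Line 3: ['brown', 'sleepy'] (min_width=12, slack=0)
Line 4: ['support'] (min_width=7, slack=5)
Line 5: ['large', 'run', 'an'] (min_width=12, slack=0)
Line 6: ['word', 'bean'] (min_width=9, slack=3)
Line 7: ['memory', 'salt'] (min_width=11, slack=1)
Line 8: ['triangle'] (min_width=8, slack=4)
Line 9: ['salty'] (min_width=5, slack=7)
Line 10: ['dolphin', 'they'] (min_width=12, slack=0)

Answer: |  early been|
|    absolute|
|brown sleepy|
|     support|
|large run an|
|   word bean|
| memory salt|
|    triangle|
|       salty|
|dolphin they|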